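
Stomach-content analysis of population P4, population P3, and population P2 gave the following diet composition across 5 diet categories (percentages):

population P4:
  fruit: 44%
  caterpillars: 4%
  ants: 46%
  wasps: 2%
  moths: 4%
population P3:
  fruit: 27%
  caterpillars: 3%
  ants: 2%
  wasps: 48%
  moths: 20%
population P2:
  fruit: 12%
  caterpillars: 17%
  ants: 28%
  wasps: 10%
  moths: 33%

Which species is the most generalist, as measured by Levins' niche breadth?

Convert percentages to proportions (divide by 100).
Σp_P4ᵢ² = 0.44² + 0.04² + 0.46² + 0.02² + 0.04² = 0.1936 + 0.0016 + 0.2116 + 0.0004 + 0.0016 = 0.4088
B_P4 = 1 / 0.4088 = 2.4462
Σp_P3ᵢ² = 0.27² + 0.03² + 0.02² + 0.48² + 0.20² = 0.0729 + 0.0009 + 0.0004 + 0.2304 + 0.0400 = 0.3446
B_P3 = 1 / 0.3446 = 2.9019
Σp_P2ᵢ² = 0.12² + 0.17² + 0.28² + 0.10² + 0.33² = 0.0144 + 0.0289 + 0.0784 + 0.0100 + 0.1089 = 0.2406
B_P2 = 1 / 0.2406 = 4.1563
Highest B → broadest niche (most generalist): population P2 (B = 4.16).

population P2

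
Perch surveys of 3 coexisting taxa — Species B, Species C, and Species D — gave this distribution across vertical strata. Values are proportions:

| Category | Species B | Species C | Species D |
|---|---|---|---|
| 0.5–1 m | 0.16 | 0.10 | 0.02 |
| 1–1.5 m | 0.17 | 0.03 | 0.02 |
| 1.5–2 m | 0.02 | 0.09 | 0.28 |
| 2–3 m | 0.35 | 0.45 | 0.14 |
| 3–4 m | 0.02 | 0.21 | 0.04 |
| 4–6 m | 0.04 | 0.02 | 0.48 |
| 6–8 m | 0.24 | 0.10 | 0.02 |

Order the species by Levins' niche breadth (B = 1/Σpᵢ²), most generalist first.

Species B > Species C > Species D

Σp_Bᵢ² = 0.16² + 0.17² + 0.02² + 0.35² + 0.02² + 0.04² + 0.24² = 0.0256 + 0.0289 + 0.0004 + 0.1225 + 0.0004 + 0.0016 + 0.0576 = 0.2370
B_B = 1 / 0.2370 = 4.2194
Σp_Cᵢ² = 0.10² + 0.03² + 0.09² + 0.45² + 0.21² + 0.02² + 0.10² = 0.0100 + 0.0009 + 0.0081 + 0.2025 + 0.0441 + 0.0004 + 0.0100 = 0.2760
B_C = 1 / 0.2760 = 3.6232
Σp_Dᵢ² = 0.02² + 0.02² + 0.28² + 0.14² + 0.04² + 0.48² + 0.02² = 0.0004 + 0.0004 + 0.0784 + 0.0196 + 0.0016 + 0.2304 + 0.0004 = 0.3312
B_D = 1 / 0.3312 = 3.0193
Ranking by B (broadest → narrowest): Species B (4.22) > Species C (3.62) > Species D (3.02)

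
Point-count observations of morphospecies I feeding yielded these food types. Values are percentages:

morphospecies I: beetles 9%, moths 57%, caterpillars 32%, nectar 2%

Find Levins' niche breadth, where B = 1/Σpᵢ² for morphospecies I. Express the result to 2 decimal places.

Convert percentages to proportions (divide by 100).
Σpᵢ² = 0.09² + 0.57² + 0.32² + 0.02² = 0.0081 + 0.3249 + 0.1024 + 0.0004 = 0.4358
B = 1 / 0.4358 = 2.2946

2.29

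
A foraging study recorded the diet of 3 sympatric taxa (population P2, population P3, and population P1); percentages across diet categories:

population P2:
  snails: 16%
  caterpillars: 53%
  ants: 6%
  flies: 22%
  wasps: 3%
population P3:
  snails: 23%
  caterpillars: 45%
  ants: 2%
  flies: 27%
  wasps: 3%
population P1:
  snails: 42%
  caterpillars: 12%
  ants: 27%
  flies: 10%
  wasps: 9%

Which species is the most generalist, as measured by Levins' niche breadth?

population P1

Convert percentages to proportions (divide by 100).
Σp_P2ᵢ² = 0.16² + 0.53² + 0.06² + 0.22² + 0.03² = 0.0256 + 0.2809 + 0.0036 + 0.0484 + 0.0009 = 0.3594
B_P2 = 1 / 0.3594 = 2.7824
Σp_P3ᵢ² = 0.23² + 0.45² + 0.02² + 0.27² + 0.03² = 0.0529 + 0.2025 + 0.0004 + 0.0729 + 0.0009 = 0.3296
B_P3 = 1 / 0.3296 = 3.0340
Σp_P1ᵢ² = 0.42² + 0.12² + 0.27² + 0.10² + 0.09² = 0.1764 + 0.0144 + 0.0729 + 0.0100 + 0.0081 = 0.2818
B_P1 = 1 / 0.2818 = 3.5486
Highest B → broadest niche (most generalist): population P1 (B = 3.55).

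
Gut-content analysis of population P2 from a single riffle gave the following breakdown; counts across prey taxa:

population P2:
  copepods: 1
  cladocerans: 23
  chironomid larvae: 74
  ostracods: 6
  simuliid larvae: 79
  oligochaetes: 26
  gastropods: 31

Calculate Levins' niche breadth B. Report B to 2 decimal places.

4.14

Proportions for population P2 (n=240): 1/240=0.0042, 23/240=0.0958, 74/240=0.3083, 6/240=0.0250, 79/240=0.3292, 26/240=0.1083, 31/240=0.1292
Σpᵢ² = 0.0042² + 0.0958² + 0.3083² + 0.0250² + 0.3292² + 0.1083² + 0.1292² = 0.000018 + 0.009178 + 0.095049 + 0.000625 + 0.108373 + 0.011729 + 0.016693 = 0.241665
B = 1 / 0.241665 = 4.1380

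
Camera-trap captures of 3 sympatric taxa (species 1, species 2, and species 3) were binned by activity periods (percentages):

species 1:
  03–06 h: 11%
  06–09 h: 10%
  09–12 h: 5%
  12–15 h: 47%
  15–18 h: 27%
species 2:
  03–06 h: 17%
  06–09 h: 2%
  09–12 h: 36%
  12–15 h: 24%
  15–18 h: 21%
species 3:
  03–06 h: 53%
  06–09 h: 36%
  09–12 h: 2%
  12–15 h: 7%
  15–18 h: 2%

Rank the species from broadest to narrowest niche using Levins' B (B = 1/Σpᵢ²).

Convert percentages to proportions (divide by 100).
Σp_1ᵢ² = 0.11² + 0.10² + 0.05² + 0.47² + 0.27² = 0.0121 + 0.0100 + 0.0025 + 0.2209 + 0.0729 = 0.3184
B_1 = 1 / 0.3184 = 3.1407
Σp_2ᵢ² = 0.17² + 0.02² + 0.36² + 0.24² + 0.21² = 0.0289 + 0.0004 + 0.1296 + 0.0576 + 0.0441 = 0.2606
B_2 = 1 / 0.2606 = 3.8373
Σp_3ᵢ² = 0.53² + 0.36² + 0.02² + 0.07² + 0.02² = 0.2809 + 0.1296 + 0.0004 + 0.0049 + 0.0004 = 0.4162
B_3 = 1 / 0.4162 = 2.4027
Ranking by B (broadest → narrowest): species 2 (3.84) > species 1 (3.14) > species 3 (2.40)

species 2 > species 1 > species 3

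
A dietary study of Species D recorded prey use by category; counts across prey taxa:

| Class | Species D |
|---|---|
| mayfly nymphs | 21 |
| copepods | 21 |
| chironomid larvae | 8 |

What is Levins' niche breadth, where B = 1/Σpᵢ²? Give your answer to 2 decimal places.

Proportions for Species D (n=50): 21/50=0.4200, 21/50=0.4200, 8/50=0.1600
Σpᵢ² = 0.4200² + 0.4200² + 0.1600² = 0.176400 + 0.176400 + 0.025600 = 0.378400
B = 1 / 0.378400 = 2.6427

2.64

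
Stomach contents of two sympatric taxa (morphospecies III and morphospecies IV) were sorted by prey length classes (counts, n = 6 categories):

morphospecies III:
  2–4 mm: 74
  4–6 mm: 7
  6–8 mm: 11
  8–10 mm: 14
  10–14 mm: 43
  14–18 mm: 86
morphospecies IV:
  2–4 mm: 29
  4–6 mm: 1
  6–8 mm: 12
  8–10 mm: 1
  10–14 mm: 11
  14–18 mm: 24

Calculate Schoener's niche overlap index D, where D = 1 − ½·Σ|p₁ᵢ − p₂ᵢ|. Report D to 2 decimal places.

0.84

Proportions for morphospecies III (n=235): 74/235=0.3149, 7/235=0.0298, 11/235=0.0468, 14/235=0.0596, 43/235=0.1830, 86/235=0.3660
Proportions for morphospecies IV (n=78): 29/78=0.3718, 1/78=0.0128, 12/78=0.1538, 1/78=0.0128, 11/78=0.1410, 24/78=0.3077
Σ|p₁ᵢ − p₂ᵢ| = 0.0569 + 0.0170 + 0.1070 + 0.0468 + 0.0420 + 0.0583 = 0.3280
D = 1 − ½ × 0.3280 = 1 − 0.16400 = 0.83600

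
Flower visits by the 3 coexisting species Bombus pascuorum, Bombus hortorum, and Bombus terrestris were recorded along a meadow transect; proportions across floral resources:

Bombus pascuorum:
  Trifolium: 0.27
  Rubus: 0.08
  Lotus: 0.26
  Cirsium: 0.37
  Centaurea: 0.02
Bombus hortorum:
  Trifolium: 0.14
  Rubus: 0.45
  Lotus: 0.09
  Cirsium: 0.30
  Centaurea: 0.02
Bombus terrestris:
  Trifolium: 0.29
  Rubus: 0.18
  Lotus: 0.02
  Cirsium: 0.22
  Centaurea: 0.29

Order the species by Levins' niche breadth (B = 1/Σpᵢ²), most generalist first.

Bombus terrestris > Bombus pascuorum > Bombus hortorum

Σp_pascᵢ² = 0.27² + 0.08² + 0.26² + 0.37² + 0.02² = 0.0729 + 0.0064 + 0.0676 + 0.1369 + 0.0004 = 0.2842
B_pasc = 1 / 0.2842 = 3.5186
Σp_hortᵢ² = 0.14² + 0.45² + 0.09² + 0.30² + 0.02² = 0.0196 + 0.2025 + 0.0081 + 0.0900 + 0.0004 = 0.3206
B_hort = 1 / 0.3206 = 3.1192
Σp_terrᵢ² = 0.29² + 0.18² + 0.02² + 0.22² + 0.29² = 0.0841 + 0.0324 + 0.0004 + 0.0484 + 0.0841 = 0.2494
B_terr = 1 / 0.2494 = 4.0096
Ranking by B (broadest → narrowest): Bombus terrestris (4.01) > Bombus pascuorum (3.52) > Bombus hortorum (3.12)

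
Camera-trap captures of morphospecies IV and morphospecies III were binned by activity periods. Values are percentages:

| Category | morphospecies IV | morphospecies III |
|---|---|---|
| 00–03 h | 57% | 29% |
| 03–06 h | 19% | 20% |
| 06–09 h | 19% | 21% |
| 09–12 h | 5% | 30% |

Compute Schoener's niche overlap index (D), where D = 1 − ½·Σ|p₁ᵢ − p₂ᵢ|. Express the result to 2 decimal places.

0.72

Convert percentages to proportions (divide by 100).
Σ|p₁ᵢ − p₂ᵢ| = 0.28 + 0.01 + 0.02 + 0.25 = 0.56
D = 1 − ½ × 0.56 = 1 − 0.280 = 0.7200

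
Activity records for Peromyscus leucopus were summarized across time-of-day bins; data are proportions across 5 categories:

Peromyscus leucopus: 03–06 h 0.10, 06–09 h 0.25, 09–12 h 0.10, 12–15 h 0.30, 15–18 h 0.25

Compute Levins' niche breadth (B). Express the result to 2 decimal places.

4.26

Σpᵢ² = 0.10² + 0.25² + 0.10² + 0.30² + 0.25² = 0.0100 + 0.0625 + 0.0100 + 0.0900 + 0.0625 = 0.2350
B = 1 / 0.2350 = 4.2553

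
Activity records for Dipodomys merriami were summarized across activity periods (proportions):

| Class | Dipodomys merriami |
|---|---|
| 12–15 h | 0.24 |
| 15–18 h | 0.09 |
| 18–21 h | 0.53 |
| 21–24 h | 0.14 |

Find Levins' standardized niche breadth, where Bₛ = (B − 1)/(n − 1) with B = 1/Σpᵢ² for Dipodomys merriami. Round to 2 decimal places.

Σpᵢ² = 0.24² + 0.09² + 0.53² + 0.14² = 0.0576 + 0.0081 + 0.2809 + 0.0196 = 0.3662
B = 1 / 0.3662 = 2.7307
Bₛ = (B − 1)/(n − 1) = (2.7307 − 1)/(4 − 1) = 1.7307/3 = 0.5769

0.58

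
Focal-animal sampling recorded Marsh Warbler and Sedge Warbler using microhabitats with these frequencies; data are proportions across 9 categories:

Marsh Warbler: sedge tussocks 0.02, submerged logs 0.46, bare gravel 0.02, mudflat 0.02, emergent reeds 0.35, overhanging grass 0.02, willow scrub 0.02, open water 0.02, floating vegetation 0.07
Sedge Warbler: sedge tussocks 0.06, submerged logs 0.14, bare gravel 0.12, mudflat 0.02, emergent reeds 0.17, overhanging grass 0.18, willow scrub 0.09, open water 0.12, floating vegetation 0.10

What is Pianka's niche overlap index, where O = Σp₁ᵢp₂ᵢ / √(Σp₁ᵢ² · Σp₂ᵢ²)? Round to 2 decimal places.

Σ p₁ᵢp₂ᵢ = 0.0012 + 0.0644 + 0.0024 + 0.0004 + 0.0595 + 0.0036 + 0.0018 + 0.0024 + 0.0070 = 0.1427
Σp_1ᵢ² = 0.02² + 0.46² + 0.02² + 0.02² + 0.35² + 0.02² + 0.02² + 0.02² + 0.07² = 0.0004 + 0.2116 + 0.0004 + 0.0004 + 0.1225 + 0.0004 + 0.0004 + 0.0004 + 0.0049 = 0.3414
Σp_2ᵢ² = 0.06² + 0.14² + 0.12² + 0.02² + 0.17² + 0.18² + 0.09² + 0.12² + 0.10² = 0.0036 + 0.0196 + 0.0144 + 0.0004 + 0.0289 + 0.0324 + 0.0081 + 0.0144 + 0.0100 = 0.1318
O = 0.1427 / √(0.3414 × 0.1318) = 0.1427 / 0.21212 = 0.6727

0.67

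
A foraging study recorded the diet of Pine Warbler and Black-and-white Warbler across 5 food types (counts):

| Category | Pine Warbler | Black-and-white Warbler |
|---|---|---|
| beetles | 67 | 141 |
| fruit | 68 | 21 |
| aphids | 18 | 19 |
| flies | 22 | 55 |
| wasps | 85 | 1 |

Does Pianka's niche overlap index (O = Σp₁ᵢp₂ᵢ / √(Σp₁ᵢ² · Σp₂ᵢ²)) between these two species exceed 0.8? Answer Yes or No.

Proportions for Pine Warbler (n=260): 67/260=0.2577, 68/260=0.2615, 18/260=0.0692, 22/260=0.0846, 85/260=0.3269
Proportions for Black-and-white Warbler (n=237): 141/237=0.5949, 21/237=0.0886, 19/237=0.0802, 55/237=0.2321, 1/237=0.0042
Σ p₁ᵢp₂ᵢ = 0.153306 + 0.023169 + 0.005550 + 0.019636 + 0.001373 = 0.203034
Σp_1ᵢ² = 0.2577² + 0.2615² + 0.0692² + 0.0846² + 0.3269² = 0.066409 + 0.068382 + 0.004789 + 0.007157 + 0.106864 = 0.253601
Σp_2ᵢ² = 0.5949² + 0.0886² + 0.0802² + 0.2321² + 0.0042² = 0.353906 + 0.007850 + 0.006432 + 0.053870 + 0.000018 = 0.422076
O = 0.203034 / √(0.253601 × 0.422076) = 0.203034 / 0.3271680 = 0.6206
O = 0.6206 < 0.8 → No.

No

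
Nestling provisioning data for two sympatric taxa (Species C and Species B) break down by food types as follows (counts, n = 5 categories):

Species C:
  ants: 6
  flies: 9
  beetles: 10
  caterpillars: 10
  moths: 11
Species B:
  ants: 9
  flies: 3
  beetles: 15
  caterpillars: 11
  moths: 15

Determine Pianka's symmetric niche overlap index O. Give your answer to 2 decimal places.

0.94

Proportions for Species C (n=46): 6/46=0.1304, 9/46=0.1957, 10/46=0.2174, 10/46=0.2174, 11/46=0.2391
Proportions for Species B (n=53): 9/53=0.1698, 3/53=0.0566, 15/53=0.2830, 11/53=0.2075, 15/53=0.2830
Σ p₁ᵢp₂ᵢ = 0.022142 + 0.011077 + 0.061524 + 0.045111 + 0.067665 = 0.207519
Σp_1ᵢ² = 0.1304² + 0.1957² + 0.2174² + 0.2174² + 0.2391² = 0.017004 + 0.038298 + 0.047263 + 0.047263 + 0.057169 = 0.206997
Σp_2ᵢ² = 0.1698² + 0.0566² + 0.2830² + 0.2075² + 0.2830² = 0.028832 + 0.003204 + 0.080089 + 0.043056 + 0.080089 = 0.235270
O = 0.207519 / √(0.206997 × 0.235270) = 0.207519 / 0.2206812 = 0.9404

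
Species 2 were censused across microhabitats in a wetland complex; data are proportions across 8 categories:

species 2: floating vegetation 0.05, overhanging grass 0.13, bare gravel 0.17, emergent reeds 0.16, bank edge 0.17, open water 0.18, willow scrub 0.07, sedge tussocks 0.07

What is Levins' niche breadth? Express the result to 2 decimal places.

Σpᵢ² = 0.05² + 0.13² + 0.17² + 0.16² + 0.17² + 0.18² + 0.07² + 0.07² = 0.0025 + 0.0169 + 0.0289 + 0.0256 + 0.0289 + 0.0324 + 0.0049 + 0.0049 = 0.1450
B = 1 / 0.1450 = 6.8966

6.90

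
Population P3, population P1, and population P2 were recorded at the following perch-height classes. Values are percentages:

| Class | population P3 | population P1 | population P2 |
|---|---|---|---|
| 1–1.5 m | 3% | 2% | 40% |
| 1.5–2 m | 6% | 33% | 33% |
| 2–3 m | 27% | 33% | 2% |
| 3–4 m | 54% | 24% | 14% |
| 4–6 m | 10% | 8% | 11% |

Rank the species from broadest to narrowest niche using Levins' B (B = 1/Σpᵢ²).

population P1 > population P2 > population P3

Convert percentages to proportions (divide by 100).
Σp_P3ᵢ² = 0.03² + 0.06² + 0.27² + 0.54² + 0.10² = 0.0009 + 0.0036 + 0.0729 + 0.2916 + 0.0100 = 0.3790
B_P3 = 1 / 0.3790 = 2.6385
Σp_P1ᵢ² = 0.02² + 0.33² + 0.33² + 0.24² + 0.08² = 0.0004 + 0.1089 + 0.1089 + 0.0576 + 0.0064 = 0.2822
B_P1 = 1 / 0.2822 = 3.5436
Σp_P2ᵢ² = 0.40² + 0.33² + 0.02² + 0.14² + 0.11² = 0.1600 + 0.1089 + 0.0004 + 0.0196 + 0.0121 = 0.3010
B_P2 = 1 / 0.3010 = 3.3223
Ranking by B (broadest → narrowest): population P1 (3.54) > population P2 (3.32) > population P3 (2.64)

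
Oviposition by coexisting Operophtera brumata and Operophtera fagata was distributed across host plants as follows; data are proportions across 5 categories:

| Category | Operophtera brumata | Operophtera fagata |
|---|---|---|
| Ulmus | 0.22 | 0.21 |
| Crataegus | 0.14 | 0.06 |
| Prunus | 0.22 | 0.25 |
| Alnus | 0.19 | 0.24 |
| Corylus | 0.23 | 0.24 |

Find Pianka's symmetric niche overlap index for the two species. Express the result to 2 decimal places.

Σ p₁ᵢp₂ᵢ = 0.0462 + 0.0084 + 0.0550 + 0.0456 + 0.0552 = 0.2104
Σp_1ᵢ² = 0.22² + 0.14² + 0.22² + 0.19² + 0.23² = 0.0484 + 0.0196 + 0.0484 + 0.0361 + 0.0529 = 0.2054
Σp_2ᵢ² = 0.21² + 0.06² + 0.25² + 0.24² + 0.24² = 0.0441 + 0.0036 + 0.0625 + 0.0576 + 0.0576 = 0.2254
O = 0.2104 / √(0.2054 × 0.2254) = 0.2104 / 0.21517 = 0.9778

0.98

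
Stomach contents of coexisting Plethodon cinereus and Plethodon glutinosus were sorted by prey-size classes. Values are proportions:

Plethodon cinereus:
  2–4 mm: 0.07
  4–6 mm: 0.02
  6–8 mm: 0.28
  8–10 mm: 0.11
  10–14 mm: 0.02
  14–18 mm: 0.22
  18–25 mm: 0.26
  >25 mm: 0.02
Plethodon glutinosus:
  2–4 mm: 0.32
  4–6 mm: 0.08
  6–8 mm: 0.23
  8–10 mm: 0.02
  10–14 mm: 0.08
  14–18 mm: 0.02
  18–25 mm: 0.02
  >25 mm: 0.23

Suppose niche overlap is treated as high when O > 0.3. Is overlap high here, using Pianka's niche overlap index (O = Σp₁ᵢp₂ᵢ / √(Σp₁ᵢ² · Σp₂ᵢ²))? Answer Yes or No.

Σ p₁ᵢp₂ᵢ = 0.0224 + 0.0016 + 0.0644 + 0.0022 + 0.0016 + 0.0044 + 0.0052 + 0.0046 = 0.1064
Σp_1ᵢ² = 0.07² + 0.02² + 0.28² + 0.11² + 0.02² + 0.22² + 0.26² + 0.02² = 0.0049 + 0.0004 + 0.0784 + 0.0121 + 0.0004 + 0.0484 + 0.0676 + 0.0004 = 0.2126
Σp_2ᵢ² = 0.32² + 0.08² + 0.23² + 0.02² + 0.08² + 0.02² + 0.02² + 0.23² = 0.1024 + 0.0064 + 0.0529 + 0.0004 + 0.0064 + 0.0004 + 0.0004 + 0.0529 = 0.2222
O = 0.1064 / √(0.2126 × 0.2222) = 0.1064 / 0.21735 = 0.4895
O = 0.4895 > 0.3 → Yes.

Yes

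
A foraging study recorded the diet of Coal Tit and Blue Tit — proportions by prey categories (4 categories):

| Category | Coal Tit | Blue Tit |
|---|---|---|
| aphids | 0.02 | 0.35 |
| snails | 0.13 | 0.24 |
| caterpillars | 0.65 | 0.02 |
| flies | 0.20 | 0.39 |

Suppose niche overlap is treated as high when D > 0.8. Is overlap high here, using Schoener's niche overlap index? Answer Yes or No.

Σ|p₁ᵢ − p₂ᵢ| = 0.33 + 0.11 + 0.63 + 0.19 = 1.26
D = 1 − ½ × 1.26 = 1 − 0.630 = 0.3700
D = 0.3700 < 0.8 → No.

No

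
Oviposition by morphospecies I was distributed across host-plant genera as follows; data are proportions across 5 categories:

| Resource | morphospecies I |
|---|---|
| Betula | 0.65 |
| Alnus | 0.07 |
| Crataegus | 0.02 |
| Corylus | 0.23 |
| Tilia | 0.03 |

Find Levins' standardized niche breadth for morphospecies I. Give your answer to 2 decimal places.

Σpᵢ² = 0.65² + 0.07² + 0.02² + 0.23² + 0.03² = 0.4225 + 0.0049 + 0.0004 + 0.0529 + 0.0009 = 0.4816
B = 1 / 0.4816 = 2.0764
Bₛ = (B − 1)/(n − 1) = (2.0764 − 1)/(5 − 1) = 1.0764/4 = 0.2691

0.27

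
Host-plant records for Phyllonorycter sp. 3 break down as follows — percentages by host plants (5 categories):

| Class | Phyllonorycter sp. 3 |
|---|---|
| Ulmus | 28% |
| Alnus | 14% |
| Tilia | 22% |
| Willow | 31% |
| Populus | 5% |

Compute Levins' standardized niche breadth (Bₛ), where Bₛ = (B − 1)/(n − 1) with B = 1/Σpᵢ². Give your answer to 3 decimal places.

0.770

Convert percentages to proportions (divide by 100).
Σpᵢ² = 0.28² + 0.14² + 0.22² + 0.31² + 0.05² = 0.0784 + 0.0196 + 0.0484 + 0.0961 + 0.0025 = 0.2450
B = 1 / 0.2450 = 4.08163
Bₛ = (B − 1)/(n − 1) = (4.08163 − 1)/(5 − 1) = 3.08163/4 = 0.77041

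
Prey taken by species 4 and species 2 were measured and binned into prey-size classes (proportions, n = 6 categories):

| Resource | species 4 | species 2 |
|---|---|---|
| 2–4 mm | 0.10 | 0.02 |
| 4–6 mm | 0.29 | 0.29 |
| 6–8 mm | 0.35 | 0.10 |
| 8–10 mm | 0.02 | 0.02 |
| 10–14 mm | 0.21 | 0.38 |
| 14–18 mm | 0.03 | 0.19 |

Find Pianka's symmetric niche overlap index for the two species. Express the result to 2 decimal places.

0.77

Σ p₁ᵢp₂ᵢ = 0.0020 + 0.0841 + 0.0350 + 0.0004 + 0.0798 + 0.0057 = 0.2070
Σp_1ᵢ² = 0.10² + 0.29² + 0.35² + 0.02² + 0.21² + 0.03² = 0.0100 + 0.0841 + 0.1225 + 0.0004 + 0.0441 + 0.0009 = 0.2620
Σp_2ᵢ² = 0.02² + 0.29² + 0.10² + 0.02² + 0.38² + 0.19² = 0.0004 + 0.0841 + 0.0100 + 0.0004 + 0.1444 + 0.0361 = 0.2754
O = 0.2070 / √(0.2620 × 0.2754) = 0.2070 / 0.26862 = 0.7706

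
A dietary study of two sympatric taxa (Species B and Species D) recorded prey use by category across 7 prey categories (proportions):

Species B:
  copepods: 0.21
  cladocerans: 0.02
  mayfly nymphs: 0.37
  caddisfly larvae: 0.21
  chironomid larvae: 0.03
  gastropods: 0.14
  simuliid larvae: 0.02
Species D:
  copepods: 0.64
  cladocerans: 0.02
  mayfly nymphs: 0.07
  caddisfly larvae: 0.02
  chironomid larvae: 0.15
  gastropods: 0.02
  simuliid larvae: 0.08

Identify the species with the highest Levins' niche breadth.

Σp_Bᵢ² = 0.21² + 0.02² + 0.37² + 0.21² + 0.03² + 0.14² + 0.02² = 0.0441 + 0.0004 + 0.1369 + 0.0441 + 0.0009 + 0.0196 + 0.0004 = 0.2464
B_B = 1 / 0.2464 = 4.0584
Σp_Dᵢ² = 0.64² + 0.02² + 0.07² + 0.02² + 0.15² + 0.02² + 0.08² = 0.4096 + 0.0004 + 0.0049 + 0.0004 + 0.0225 + 0.0004 + 0.0064 = 0.4446
B_D = 1 / 0.4446 = 2.2492
Highest B → broadest niche (most generalist): Species B (B = 4.06).

Species B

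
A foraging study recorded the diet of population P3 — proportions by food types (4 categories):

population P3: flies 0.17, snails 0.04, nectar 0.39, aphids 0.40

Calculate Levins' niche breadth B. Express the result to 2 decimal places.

Σpᵢ² = 0.17² + 0.04² + 0.39² + 0.40² = 0.0289 + 0.0016 + 0.1521 + 0.1600 = 0.3426
B = 1 / 0.3426 = 2.9189

2.92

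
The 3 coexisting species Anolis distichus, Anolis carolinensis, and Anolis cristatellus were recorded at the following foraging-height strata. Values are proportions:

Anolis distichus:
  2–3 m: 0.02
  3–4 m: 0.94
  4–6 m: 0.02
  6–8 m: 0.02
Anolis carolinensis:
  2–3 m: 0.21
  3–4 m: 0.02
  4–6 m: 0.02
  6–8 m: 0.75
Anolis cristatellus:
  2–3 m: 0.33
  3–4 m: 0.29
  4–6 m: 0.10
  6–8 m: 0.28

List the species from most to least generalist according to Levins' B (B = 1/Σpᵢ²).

Anolis cristatellus > Anolis carolinensis > Anolis distichus

Σp_distᵢ² = 0.02² + 0.94² + 0.02² + 0.02² = 0.0004 + 0.8836 + 0.0004 + 0.0004 = 0.8848
B_dist = 1 / 0.8848 = 1.1302
Σp_caroᵢ² = 0.21² + 0.02² + 0.02² + 0.75² = 0.0441 + 0.0004 + 0.0004 + 0.5625 = 0.6074
B_caro = 1 / 0.6074 = 1.6464
Σp_crisᵢ² = 0.33² + 0.29² + 0.10² + 0.28² = 0.1089 + 0.0841 + 0.0100 + 0.0784 = 0.2814
B_cris = 1 / 0.2814 = 3.5537
Ranking by B (broadest → narrowest): Anolis cristatellus (3.55) > Anolis carolinensis (1.65) > Anolis distichus (1.13)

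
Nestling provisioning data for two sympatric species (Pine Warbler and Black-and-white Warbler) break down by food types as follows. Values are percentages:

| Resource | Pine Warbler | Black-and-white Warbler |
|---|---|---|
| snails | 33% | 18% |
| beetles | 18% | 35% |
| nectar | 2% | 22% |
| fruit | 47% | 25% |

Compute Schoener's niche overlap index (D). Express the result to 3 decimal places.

Convert percentages to proportions (divide by 100).
Σ|p₁ᵢ − p₂ᵢ| = 0.15 + 0.17 + 0.20 + 0.22 = 0.74
D = 1 − ½ × 0.74 = 1 − 0.370 = 0.63000

0.630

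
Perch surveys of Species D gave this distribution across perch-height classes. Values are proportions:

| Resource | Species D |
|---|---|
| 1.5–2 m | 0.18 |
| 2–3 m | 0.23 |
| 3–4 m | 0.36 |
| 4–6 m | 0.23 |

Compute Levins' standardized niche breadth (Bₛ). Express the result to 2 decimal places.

Σpᵢ² = 0.18² + 0.23² + 0.36² + 0.23² = 0.0324 + 0.0529 + 0.1296 + 0.0529 = 0.2678
B = 1 / 0.2678 = 3.7341
Bₛ = (B − 1)/(n − 1) = (3.7341 − 1)/(4 − 1) = 2.7341/3 = 0.9114

0.91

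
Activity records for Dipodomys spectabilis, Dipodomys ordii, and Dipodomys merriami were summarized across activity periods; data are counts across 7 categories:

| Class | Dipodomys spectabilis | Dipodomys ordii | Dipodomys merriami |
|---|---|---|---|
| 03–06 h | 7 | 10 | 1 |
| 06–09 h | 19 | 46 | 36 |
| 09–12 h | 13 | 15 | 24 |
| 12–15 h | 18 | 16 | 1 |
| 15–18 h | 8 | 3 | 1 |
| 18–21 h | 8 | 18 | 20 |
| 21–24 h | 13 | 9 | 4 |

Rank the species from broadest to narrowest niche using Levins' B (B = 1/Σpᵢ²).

Proportions for Dipodomys spectabilis (n=86): 7/86=0.0814, 19/86=0.2209, 13/86=0.1512, 18/86=0.2093, 8/86=0.0930, 8/86=0.0930, 13/86=0.1512
Proportions for Dipodomys ordii (n=117): 10/117=0.0855, 46/117=0.3932, 15/117=0.1282, 16/117=0.1368, 3/117=0.0256, 18/117=0.1538, 9/117=0.0769
Proportions for Dipodomys merriami (n=87): 1/87=0.0115, 36/87=0.4138, 24/87=0.2759, 1/87=0.0115, 1/87=0.0115, 20/87=0.2299, 4/87=0.0460
Σp_specᵢ² = 0.0814² + 0.2209² + 0.1512² + 0.2093² + 0.0930² + 0.0930² + 0.1512² = 0.006626 + 0.048797 + 0.022861 + 0.043806 + 0.008649 + 0.008649 + 0.022861 = 0.162249
B_spec = 1 / 0.162249 = 6.1634
Σp_ordiᵢ² = 0.0855² + 0.3932² + 0.1282² + 0.1368² + 0.0256² + 0.1538² + 0.0769² = 0.007310 + 0.154606 + 0.016435 + 0.018714 + 0.000655 + 0.023654 + 0.005914 = 0.227288
B_ordi = 1 / 0.227288 = 4.3997
Σp_merrᵢ² = 0.0115² + 0.4138² + 0.2759² + 0.0115² + 0.0115² + 0.2299² + 0.0460² = 0.000132 + 0.171230 + 0.076121 + 0.000132 + 0.000132 + 0.052854 + 0.002116 = 0.302717
B_merr = 1 / 0.302717 = 3.3034
Ranking by B (broadest → narrowest): Dipodomys spectabilis (6.16) > Dipodomys ordii (4.40) > Dipodomys merriami (3.30)

Dipodomys spectabilis > Dipodomys ordii > Dipodomys merriami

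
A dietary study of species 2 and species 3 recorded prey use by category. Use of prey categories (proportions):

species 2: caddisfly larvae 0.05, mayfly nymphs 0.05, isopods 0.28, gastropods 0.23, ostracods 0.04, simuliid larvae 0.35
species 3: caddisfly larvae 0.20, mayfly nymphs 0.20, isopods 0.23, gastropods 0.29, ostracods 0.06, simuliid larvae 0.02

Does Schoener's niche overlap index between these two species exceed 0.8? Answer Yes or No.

Σ|p₁ᵢ − p₂ᵢ| = 0.15 + 0.15 + 0.05 + 0.06 + 0.02 + 0.33 = 0.76
D = 1 − ½ × 0.76 = 1 − 0.380 = 0.6200
D = 0.6200 < 0.8 → No.

No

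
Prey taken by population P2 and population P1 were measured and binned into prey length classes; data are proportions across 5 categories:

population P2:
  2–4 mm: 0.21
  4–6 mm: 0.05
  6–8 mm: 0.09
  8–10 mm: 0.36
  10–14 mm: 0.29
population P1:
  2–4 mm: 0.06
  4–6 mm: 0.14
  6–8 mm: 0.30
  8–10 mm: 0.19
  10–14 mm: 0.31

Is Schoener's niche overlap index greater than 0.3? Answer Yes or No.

Σ|p₁ᵢ − p₂ᵢ| = 0.15 + 0.09 + 0.21 + 0.17 + 0.02 = 0.64
D = 1 − ½ × 0.64 = 1 − 0.320 = 0.6800
D = 0.6800 > 0.3 → Yes.

Yes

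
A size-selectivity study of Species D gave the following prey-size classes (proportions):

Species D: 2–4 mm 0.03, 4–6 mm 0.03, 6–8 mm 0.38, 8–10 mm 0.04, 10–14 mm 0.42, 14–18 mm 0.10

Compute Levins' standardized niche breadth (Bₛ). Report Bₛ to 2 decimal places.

Σpᵢ² = 0.03² + 0.03² + 0.38² + 0.04² + 0.42² + 0.10² = 0.0009 + 0.0009 + 0.1444 + 0.0016 + 0.1764 + 0.0100 = 0.3342
B = 1 / 0.3342 = 2.9922
Bₛ = (B − 1)/(n − 1) = (2.9922 − 1)/(6 − 1) = 1.9922/5 = 0.3984

0.40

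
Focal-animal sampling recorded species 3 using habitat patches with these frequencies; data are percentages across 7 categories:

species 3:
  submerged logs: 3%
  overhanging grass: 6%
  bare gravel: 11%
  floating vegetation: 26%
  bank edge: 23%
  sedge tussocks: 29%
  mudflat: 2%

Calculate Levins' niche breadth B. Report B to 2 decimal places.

Convert percentages to proportions (divide by 100).
Σpᵢ² = 0.03² + 0.06² + 0.11² + 0.26² + 0.23² + 0.29² + 0.02² = 0.0009 + 0.0036 + 0.0121 + 0.0676 + 0.0529 + 0.0841 + 0.0004 = 0.2216
B = 1 / 0.2216 = 4.5126

4.51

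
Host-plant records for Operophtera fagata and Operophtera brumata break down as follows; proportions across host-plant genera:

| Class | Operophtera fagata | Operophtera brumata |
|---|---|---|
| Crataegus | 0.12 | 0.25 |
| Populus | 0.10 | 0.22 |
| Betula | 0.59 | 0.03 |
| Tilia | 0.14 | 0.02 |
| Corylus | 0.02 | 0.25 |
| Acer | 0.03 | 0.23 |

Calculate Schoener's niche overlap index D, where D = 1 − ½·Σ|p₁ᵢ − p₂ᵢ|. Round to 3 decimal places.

Σ|p₁ᵢ − p₂ᵢ| = 0.13 + 0.12 + 0.56 + 0.12 + 0.23 + 0.20 = 1.36
D = 1 − ½ × 1.36 = 1 − 0.680 = 0.32000

0.320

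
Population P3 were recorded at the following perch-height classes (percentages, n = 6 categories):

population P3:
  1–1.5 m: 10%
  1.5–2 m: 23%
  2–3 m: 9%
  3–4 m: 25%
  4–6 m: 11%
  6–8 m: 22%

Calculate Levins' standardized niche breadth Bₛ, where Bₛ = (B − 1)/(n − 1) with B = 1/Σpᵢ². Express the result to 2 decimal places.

0.83

Convert percentages to proportions (divide by 100).
Σpᵢ² = 0.10² + 0.23² + 0.09² + 0.25² + 0.11² + 0.22² = 0.0100 + 0.0529 + 0.0081 + 0.0625 + 0.0121 + 0.0484 = 0.1940
B = 1 / 0.1940 = 5.1546
Bₛ = (B − 1)/(n − 1) = (5.1546 − 1)/(6 − 1) = 4.1546/5 = 0.8309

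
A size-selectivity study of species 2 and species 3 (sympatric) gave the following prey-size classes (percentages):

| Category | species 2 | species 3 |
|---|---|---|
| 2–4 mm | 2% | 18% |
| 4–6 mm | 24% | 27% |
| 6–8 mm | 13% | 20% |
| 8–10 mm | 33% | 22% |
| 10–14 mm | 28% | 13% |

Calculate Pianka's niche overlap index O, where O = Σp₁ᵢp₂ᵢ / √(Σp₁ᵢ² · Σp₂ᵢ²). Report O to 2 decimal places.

Convert percentages to proportions (divide by 100).
Σ p₁ᵢp₂ᵢ = 0.0036 + 0.0648 + 0.0260 + 0.0726 + 0.0364 = 0.2034
Σp_1ᵢ² = 0.02² + 0.24² + 0.13² + 0.33² + 0.28² = 0.0004 + 0.0576 + 0.0169 + 0.1089 + 0.0784 = 0.2622
Σp_2ᵢ² = 0.18² + 0.27² + 0.20² + 0.22² + 0.13² = 0.0324 + 0.0729 + 0.0400 + 0.0484 + 0.0169 = 0.2106
O = 0.2034 / √(0.2622 × 0.2106) = 0.2034 / 0.23499 = 0.8656

0.87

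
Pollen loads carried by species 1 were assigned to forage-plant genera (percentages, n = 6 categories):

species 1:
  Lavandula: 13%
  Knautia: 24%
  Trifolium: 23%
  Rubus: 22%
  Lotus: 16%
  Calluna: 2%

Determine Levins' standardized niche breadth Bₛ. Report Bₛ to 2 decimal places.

0.79

Convert percentages to proportions (divide by 100).
Σpᵢ² = 0.13² + 0.24² + 0.23² + 0.22² + 0.16² + 0.02² = 0.0169 + 0.0576 + 0.0529 + 0.0484 + 0.0256 + 0.0004 = 0.2018
B = 1 / 0.2018 = 4.9554
Bₛ = (B − 1)/(n − 1) = (4.9554 − 1)/(6 − 1) = 3.9554/5 = 0.7911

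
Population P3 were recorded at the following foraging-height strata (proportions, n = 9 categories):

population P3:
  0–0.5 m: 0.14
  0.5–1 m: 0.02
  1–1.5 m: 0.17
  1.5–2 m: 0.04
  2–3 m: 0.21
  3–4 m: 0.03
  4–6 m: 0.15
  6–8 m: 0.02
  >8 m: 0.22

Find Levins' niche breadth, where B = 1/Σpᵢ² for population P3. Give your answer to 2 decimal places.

6.00

Σpᵢ² = 0.14² + 0.02² + 0.17² + 0.04² + 0.21² + 0.03² + 0.15² + 0.02² + 0.22² = 0.0196 + 0.0004 + 0.0289 + 0.0016 + 0.0441 + 0.0009 + 0.0225 + 0.0004 + 0.0484 = 0.1668
B = 1 / 0.1668 = 5.9952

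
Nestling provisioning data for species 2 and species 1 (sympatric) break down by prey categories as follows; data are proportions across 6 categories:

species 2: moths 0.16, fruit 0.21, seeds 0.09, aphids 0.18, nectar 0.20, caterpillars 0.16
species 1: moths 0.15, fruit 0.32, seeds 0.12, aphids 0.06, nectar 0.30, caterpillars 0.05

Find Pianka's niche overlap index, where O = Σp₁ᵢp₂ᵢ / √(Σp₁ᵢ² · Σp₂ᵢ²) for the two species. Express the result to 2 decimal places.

0.89

Σ p₁ᵢp₂ᵢ = 0.0240 + 0.0672 + 0.0108 + 0.0108 + 0.0600 + 0.0080 = 0.1808
Σp_1ᵢ² = 0.16² + 0.21² + 0.09² + 0.18² + 0.20² + 0.16² = 0.0256 + 0.0441 + 0.0081 + 0.0324 + 0.0400 + 0.0256 = 0.1758
Σp_2ᵢ² = 0.15² + 0.32² + 0.12² + 0.06² + 0.30² + 0.05² = 0.0225 + 0.1024 + 0.0144 + 0.0036 + 0.0900 + 0.0025 = 0.2354
O = 0.1808 / √(0.1758 × 0.2354) = 0.1808 / 0.20343 = 0.8888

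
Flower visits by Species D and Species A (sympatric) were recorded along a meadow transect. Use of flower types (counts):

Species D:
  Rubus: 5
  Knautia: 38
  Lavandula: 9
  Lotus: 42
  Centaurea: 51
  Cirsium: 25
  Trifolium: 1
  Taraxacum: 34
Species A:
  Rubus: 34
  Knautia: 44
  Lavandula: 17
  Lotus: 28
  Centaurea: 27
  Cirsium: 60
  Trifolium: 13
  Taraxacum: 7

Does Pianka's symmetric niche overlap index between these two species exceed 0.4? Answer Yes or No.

Proportions for Species D (n=205): 5/205=0.0244, 38/205=0.1854, 9/205=0.0439, 42/205=0.2049, 51/205=0.2488, 25/205=0.1220, 1/205=0.0049, 34/205=0.1659
Proportions for Species A (n=230): 34/230=0.1478, 44/230=0.1913, 17/230=0.0739, 28/230=0.1217, 27/230=0.1174, 60/230=0.2609, 13/230=0.0565, 7/230=0.0304
Σ p₁ᵢp₂ᵢ = 0.003606 + 0.035467 + 0.003244 + 0.024936 + 0.029209 + 0.031830 + 0.000277 + 0.005043 = 0.133612
Σp_1ᵢ² = 0.0244² + 0.1854² + 0.0439² + 0.2049² + 0.2488² + 0.1220² + 0.0049² + 0.1659² = 0.000595 + 0.034373 + 0.001927 + 0.041984 + 0.061901 + 0.014884 + 0.000024 + 0.027523 = 0.183211
Σp_2ᵢ² = 0.1478² + 0.1913² + 0.0739² + 0.1217² + 0.1174² + 0.2609² + 0.0565² + 0.0304² = 0.021845 + 0.036596 + 0.005461 + 0.014811 + 0.013783 + 0.068069 + 0.003192 + 0.000924 = 0.164681
O = 0.133612 / √(0.183211 × 0.164681) = 0.133612 / 0.1736991 = 0.7692
O = 0.7692 > 0.4 → Yes.

Yes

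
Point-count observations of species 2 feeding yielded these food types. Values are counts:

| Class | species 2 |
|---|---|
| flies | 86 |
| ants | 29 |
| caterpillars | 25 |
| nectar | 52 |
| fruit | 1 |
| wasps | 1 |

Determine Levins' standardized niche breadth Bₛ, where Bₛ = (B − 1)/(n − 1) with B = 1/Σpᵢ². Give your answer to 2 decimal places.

0.45

Proportions for species 2 (n=194): 86/194=0.4433, 29/194=0.1495, 25/194=0.1289, 52/194=0.2680, 1/194=0.0052, 1/194=0.0052
Σpᵢ² = 0.4433² + 0.1495² + 0.1289² + 0.2680² + 0.0052² + 0.0052² = 0.196515 + 0.022350 + 0.016615 + 0.071824 + 0.000027 + 0.000027 = 0.307358
B = 1 / 0.307358 = 3.2535
Bₛ = (B − 1)/(n − 1) = (3.2535 − 1)/(6 − 1) = 2.2535/5 = 0.4507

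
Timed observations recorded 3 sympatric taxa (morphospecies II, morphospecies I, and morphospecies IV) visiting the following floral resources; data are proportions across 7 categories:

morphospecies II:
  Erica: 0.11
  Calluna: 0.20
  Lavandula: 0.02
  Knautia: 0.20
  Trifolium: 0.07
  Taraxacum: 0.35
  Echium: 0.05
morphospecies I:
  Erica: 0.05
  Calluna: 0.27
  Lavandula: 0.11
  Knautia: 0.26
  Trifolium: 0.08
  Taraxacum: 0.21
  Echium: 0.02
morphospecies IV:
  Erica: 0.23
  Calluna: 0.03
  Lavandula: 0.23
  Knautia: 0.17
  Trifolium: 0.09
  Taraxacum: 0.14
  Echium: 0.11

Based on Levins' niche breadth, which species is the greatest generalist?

Σp_IIᵢ² = 0.11² + 0.20² + 0.02² + 0.20² + 0.07² + 0.35² + 0.05² = 0.0121 + 0.0400 + 0.0004 + 0.0400 + 0.0049 + 0.1225 + 0.0025 = 0.2224
B_II = 1 / 0.2224 = 4.4964
Σp_Iᵢ² = 0.05² + 0.27² + 0.11² + 0.26² + 0.08² + 0.21² + 0.02² = 0.0025 + 0.0729 + 0.0121 + 0.0676 + 0.0064 + 0.0441 + 0.0004 = 0.2060
B_I = 1 / 0.2060 = 4.8544
Σp_IVᵢ² = 0.23² + 0.03² + 0.23² + 0.17² + 0.09² + 0.14² + 0.11² = 0.0529 + 0.0009 + 0.0529 + 0.0289 + 0.0081 + 0.0196 + 0.0121 = 0.1754
B_IV = 1 / 0.1754 = 5.7013
Highest B → broadest niche (most generalist): morphospecies IV (B = 5.70).

morphospecies IV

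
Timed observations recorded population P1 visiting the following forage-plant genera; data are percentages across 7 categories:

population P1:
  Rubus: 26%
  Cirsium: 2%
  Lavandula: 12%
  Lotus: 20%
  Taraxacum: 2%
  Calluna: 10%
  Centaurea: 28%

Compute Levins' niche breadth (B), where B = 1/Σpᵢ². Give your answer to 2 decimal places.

4.73

Convert percentages to proportions (divide by 100).
Σpᵢ² = 0.26² + 0.02² + 0.12² + 0.20² + 0.02² + 0.10² + 0.28² = 0.0676 + 0.0004 + 0.0144 + 0.0400 + 0.0004 + 0.0100 + 0.0784 = 0.2112
B = 1 / 0.2112 = 4.7348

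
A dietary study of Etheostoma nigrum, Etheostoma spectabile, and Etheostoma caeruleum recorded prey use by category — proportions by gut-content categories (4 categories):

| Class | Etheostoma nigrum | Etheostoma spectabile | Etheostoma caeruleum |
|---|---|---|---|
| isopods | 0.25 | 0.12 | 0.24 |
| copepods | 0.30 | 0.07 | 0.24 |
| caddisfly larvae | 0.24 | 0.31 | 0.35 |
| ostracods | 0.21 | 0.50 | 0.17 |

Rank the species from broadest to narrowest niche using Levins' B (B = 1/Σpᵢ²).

Etheostoma nigrum > Etheostoma caeruleum > Etheostoma spectabile

Σp_nigrᵢ² = 0.25² + 0.30² + 0.24² + 0.21² = 0.0625 + 0.0900 + 0.0576 + 0.0441 = 0.2542
B_nigr = 1 / 0.2542 = 3.9339
Σp_specᵢ² = 0.12² + 0.07² + 0.31² + 0.50² = 0.0144 + 0.0049 + 0.0961 + 0.2500 = 0.3654
B_spec = 1 / 0.3654 = 2.7367
Σp_caerᵢ² = 0.24² + 0.24² + 0.35² + 0.17² = 0.0576 + 0.0576 + 0.1225 + 0.0289 = 0.2666
B_caer = 1 / 0.2666 = 3.7509
Ranking by B (broadest → narrowest): Etheostoma nigrum (3.93) > Etheostoma caeruleum (3.75) > Etheostoma spectabile (2.74)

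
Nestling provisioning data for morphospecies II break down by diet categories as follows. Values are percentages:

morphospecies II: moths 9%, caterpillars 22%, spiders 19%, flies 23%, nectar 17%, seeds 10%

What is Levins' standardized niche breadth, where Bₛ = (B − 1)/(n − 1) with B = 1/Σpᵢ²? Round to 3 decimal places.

Convert percentages to proportions (divide by 100).
Σpᵢ² = 0.09² + 0.22² + 0.19² + 0.23² + 0.17² + 0.10² = 0.0081 + 0.0484 + 0.0361 + 0.0529 + 0.0289 + 0.0100 = 0.1844
B = 1 / 0.1844 = 5.42299
Bₛ = (B − 1)/(n − 1) = (5.42299 − 1)/(6 − 1) = 4.42299/5 = 0.88460

0.885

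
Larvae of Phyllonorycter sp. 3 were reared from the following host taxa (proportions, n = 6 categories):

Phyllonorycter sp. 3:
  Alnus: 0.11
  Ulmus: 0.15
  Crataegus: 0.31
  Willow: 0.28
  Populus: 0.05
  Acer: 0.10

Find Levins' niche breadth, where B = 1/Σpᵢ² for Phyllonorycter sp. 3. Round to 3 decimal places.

4.513

Σpᵢ² = 0.11² + 0.15² + 0.31² + 0.28² + 0.05² + 0.10² = 0.0121 + 0.0225 + 0.0961 + 0.0784 + 0.0025 + 0.0100 = 0.2216
B = 1 / 0.2216 = 4.51264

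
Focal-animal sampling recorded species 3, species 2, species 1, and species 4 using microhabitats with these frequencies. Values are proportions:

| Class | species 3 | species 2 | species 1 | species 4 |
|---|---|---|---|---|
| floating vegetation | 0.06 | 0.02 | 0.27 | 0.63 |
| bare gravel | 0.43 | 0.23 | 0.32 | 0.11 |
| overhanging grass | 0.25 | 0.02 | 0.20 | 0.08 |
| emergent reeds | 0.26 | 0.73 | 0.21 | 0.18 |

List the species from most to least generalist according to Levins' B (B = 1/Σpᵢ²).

species 1 > species 3 > species 4 > species 2

Σp_3ᵢ² = 0.06² + 0.43² + 0.25² + 0.26² = 0.0036 + 0.1849 + 0.0625 + 0.0676 = 0.3186
B_3 = 1 / 0.3186 = 3.1387
Σp_2ᵢ² = 0.02² + 0.23² + 0.02² + 0.73² = 0.0004 + 0.0529 + 0.0004 + 0.5329 = 0.5866
B_2 = 1 / 0.5866 = 1.7047
Σp_1ᵢ² = 0.27² + 0.32² + 0.20² + 0.21² = 0.0729 + 0.1024 + 0.0400 + 0.0441 = 0.2594
B_1 = 1 / 0.2594 = 3.8551
Σp_4ᵢ² = 0.63² + 0.11² + 0.08² + 0.18² = 0.3969 + 0.0121 + 0.0064 + 0.0324 = 0.4478
B_4 = 1 / 0.4478 = 2.2331
Ranking by B (broadest → narrowest): species 1 (3.86) > species 3 (3.14) > species 4 (2.23) > species 2 (1.70)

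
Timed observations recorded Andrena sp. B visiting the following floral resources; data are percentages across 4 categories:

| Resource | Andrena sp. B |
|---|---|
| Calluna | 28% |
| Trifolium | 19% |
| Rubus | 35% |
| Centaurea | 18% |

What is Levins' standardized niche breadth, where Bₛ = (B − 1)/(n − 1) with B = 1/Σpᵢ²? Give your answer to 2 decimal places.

Convert percentages to proportions (divide by 100).
Σpᵢ² = 0.28² + 0.19² + 0.35² + 0.18² = 0.0784 + 0.0361 + 0.1225 + 0.0324 = 0.2694
B = 1 / 0.2694 = 3.7120
Bₛ = (B − 1)/(n − 1) = (3.7120 − 1)/(4 − 1) = 2.7120/3 = 0.9040

0.90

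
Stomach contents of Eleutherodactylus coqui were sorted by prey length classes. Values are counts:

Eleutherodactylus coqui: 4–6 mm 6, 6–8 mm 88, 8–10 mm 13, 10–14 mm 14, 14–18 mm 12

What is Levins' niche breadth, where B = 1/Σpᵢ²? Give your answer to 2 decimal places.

2.13

Proportions for Eleutherodactylus coqui (n=133): 6/133=0.0451, 88/133=0.6617, 13/133=0.0977, 14/133=0.1053, 12/133=0.0902
Σpᵢ² = 0.0451² + 0.6617² + 0.0977² + 0.1053² + 0.0902² = 0.002034 + 0.437847 + 0.009545 + 0.011088 + 0.008136 = 0.468650
B = 1 / 0.468650 = 2.1338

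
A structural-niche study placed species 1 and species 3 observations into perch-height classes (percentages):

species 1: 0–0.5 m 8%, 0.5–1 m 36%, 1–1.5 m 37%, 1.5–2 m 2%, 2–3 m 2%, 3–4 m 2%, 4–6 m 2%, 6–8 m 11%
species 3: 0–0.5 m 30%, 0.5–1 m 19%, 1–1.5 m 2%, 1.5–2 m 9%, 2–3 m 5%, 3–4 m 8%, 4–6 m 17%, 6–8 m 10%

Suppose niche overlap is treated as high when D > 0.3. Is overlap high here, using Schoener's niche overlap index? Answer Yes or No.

Convert percentages to proportions (divide by 100).
Σ|p₁ᵢ − p₂ᵢ| = 0.22 + 0.17 + 0.35 + 0.07 + 0.03 + 0.06 + 0.15 + 0.01 = 1.06
D = 1 − ½ × 1.06 = 1 − 0.530 = 0.4700
D = 0.4700 > 0.3 → Yes.

Yes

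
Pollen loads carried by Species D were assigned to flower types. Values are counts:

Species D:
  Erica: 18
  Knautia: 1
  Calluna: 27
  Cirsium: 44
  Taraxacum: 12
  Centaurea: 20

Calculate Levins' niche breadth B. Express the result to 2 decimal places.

4.21

Proportions for Species D (n=122): 18/122=0.1475, 1/122=0.0082, 27/122=0.2213, 44/122=0.3607, 12/122=0.0984, 20/122=0.1639
Σpᵢ² = 0.1475² + 0.0082² + 0.2213² + 0.3607² + 0.0984² + 0.1639² = 0.021756 + 0.000067 + 0.048974 + 0.130104 + 0.009683 + 0.026863 = 0.237447
B = 1 / 0.237447 = 4.2115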